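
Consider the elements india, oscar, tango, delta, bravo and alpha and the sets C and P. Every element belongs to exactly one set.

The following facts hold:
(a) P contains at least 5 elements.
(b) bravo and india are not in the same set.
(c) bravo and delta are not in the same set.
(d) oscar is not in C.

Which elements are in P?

P = {alpha, delta, india, oscar, tango}

From (d): oscar ∉ C.
Only one set left: oscar ∈ P.
Suppose india ∉ P: no assignment then satisfies all the clues, so india ∈ P.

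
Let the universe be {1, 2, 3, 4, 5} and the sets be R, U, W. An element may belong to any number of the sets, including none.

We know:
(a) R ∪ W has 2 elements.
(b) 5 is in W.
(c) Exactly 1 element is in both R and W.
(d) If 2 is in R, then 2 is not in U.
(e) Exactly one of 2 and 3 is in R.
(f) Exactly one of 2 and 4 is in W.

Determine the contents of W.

From (b): 5 ∈ W.
Suppose 1 ∈ W: no assignment then satisfies all the clues, so 1 ∉ W.

W = {2, 5}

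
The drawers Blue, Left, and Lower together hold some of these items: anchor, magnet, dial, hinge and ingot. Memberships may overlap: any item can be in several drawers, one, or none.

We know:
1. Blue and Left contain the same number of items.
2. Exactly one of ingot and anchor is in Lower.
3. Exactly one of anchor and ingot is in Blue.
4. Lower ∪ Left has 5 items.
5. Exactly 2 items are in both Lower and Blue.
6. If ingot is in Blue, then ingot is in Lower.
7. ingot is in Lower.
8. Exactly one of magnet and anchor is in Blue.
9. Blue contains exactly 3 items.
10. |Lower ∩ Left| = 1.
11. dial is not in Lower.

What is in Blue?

Blue = {dial, ingot, magnet}

From (7): ingot ∈ Lower.
From (11): dial ∉ Lower.
(2) (exactly one): anchor ∉ Lower.
Suppose anchor ∈ Blue: no assignment then satisfies all the clues, so anchor ∉ Blue.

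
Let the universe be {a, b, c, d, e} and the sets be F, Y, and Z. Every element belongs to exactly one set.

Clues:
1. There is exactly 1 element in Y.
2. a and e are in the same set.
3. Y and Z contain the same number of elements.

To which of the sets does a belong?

a: F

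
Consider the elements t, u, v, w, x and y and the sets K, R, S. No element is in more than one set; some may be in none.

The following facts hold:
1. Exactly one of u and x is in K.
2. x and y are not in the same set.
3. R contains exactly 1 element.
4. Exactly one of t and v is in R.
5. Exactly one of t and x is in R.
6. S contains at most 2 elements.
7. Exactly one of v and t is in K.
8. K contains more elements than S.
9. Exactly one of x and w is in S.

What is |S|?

1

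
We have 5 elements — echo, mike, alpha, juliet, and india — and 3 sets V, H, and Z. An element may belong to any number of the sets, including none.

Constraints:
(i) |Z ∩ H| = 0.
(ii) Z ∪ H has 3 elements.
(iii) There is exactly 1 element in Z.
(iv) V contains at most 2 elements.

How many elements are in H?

2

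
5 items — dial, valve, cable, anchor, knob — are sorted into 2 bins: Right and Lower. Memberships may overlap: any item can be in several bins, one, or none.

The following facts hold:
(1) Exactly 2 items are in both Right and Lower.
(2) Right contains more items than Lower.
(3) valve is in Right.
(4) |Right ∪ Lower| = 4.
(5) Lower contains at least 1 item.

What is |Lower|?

2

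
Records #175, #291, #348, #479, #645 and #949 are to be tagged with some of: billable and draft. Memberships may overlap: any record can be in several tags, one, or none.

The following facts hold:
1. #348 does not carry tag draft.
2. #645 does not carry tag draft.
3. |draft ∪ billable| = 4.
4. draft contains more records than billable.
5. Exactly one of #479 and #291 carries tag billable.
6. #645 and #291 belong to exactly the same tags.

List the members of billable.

From (1): #348 ∉ draft.
From (2): #645 ∉ draft.
(6): #291 matches #645: #291 ∉ draft.
Suppose #175 ∈ billable: no assignment then satisfies all the clues, so #175 ∉ billable.

billable = {#348, #479}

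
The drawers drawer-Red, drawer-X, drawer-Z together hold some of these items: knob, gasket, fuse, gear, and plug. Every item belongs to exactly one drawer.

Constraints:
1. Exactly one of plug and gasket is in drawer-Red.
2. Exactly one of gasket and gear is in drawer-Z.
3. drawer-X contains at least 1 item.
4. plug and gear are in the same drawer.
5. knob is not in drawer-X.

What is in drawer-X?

drawer-X = {fuse}

From (5): knob ∉ drawer-X.
Suppose gasket ∈ drawer-X: no assignment then satisfies all the clues, so gasket ∉ drawer-X.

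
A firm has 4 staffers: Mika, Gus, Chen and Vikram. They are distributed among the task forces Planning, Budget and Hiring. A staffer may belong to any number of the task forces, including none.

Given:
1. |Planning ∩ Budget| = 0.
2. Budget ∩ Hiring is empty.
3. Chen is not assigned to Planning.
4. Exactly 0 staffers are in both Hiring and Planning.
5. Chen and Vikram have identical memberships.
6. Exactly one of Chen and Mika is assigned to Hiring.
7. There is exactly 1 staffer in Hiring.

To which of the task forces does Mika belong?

Mika: Hiring

From (3): Chen ∉ Planning.
(5): Vikram matches Chen: Vikram ∉ Planning.
Suppose Mika ∈ Planning: no assignment then satisfies all the clues, so Mika ∉ Planning.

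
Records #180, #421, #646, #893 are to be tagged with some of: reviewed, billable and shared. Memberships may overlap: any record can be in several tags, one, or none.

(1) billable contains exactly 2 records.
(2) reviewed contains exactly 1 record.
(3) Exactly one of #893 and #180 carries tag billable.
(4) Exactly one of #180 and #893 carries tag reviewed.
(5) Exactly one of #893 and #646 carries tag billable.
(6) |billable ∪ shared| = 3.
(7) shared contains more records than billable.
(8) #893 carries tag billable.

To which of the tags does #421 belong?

#421: billable, shared

From (8): #893 ∈ billable.
(3) (exactly one): #180 ∉ billable.
(5) (exactly one): #646 ∉ billable.
(1): only 2 candidates remain for billable, so all are in.
Suppose #421 ∈ reviewed: no assignment then satisfies all the clues, so #421 ∉ reviewed.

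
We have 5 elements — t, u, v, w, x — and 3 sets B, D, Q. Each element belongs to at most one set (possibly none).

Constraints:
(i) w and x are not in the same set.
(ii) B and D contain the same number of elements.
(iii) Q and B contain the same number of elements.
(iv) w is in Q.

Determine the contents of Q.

Q = {w}

From (iv): w ∈ Q.
(i): x ∉ Q.
Suppose t ∈ Q: no assignment then satisfies all the clues, so t ∉ Q.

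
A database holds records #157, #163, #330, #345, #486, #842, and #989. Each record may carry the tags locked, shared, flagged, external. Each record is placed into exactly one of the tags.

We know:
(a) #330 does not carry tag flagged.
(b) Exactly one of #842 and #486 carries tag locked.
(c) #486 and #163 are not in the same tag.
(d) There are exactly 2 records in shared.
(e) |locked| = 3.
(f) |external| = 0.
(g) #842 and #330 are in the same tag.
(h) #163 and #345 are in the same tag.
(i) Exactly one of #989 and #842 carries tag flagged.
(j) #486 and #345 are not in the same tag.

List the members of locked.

locked = {#157, #330, #842}

From (a): #330 ∉ flagged.
(f): external already has 0, so the rest are out.
(g): #842 matches #330: #842 ∉ flagged.
(i) (exactly one): #989 ∈ flagged.
Suppose #157 ∉ locked: no assignment then satisfies all the clues, so #157 ∈ locked.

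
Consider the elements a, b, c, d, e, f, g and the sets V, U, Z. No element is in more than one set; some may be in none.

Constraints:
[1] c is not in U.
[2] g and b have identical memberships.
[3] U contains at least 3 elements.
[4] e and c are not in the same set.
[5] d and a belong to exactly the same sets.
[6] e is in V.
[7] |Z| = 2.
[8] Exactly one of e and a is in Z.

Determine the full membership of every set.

V = {e}; U = {b, f, g}; Z = {a, d}

From (1): c ∉ U.
From (6): e ∈ V.
(4): c ∉ V.
(8) (exactly one): a ∈ Z.
(5): d matches a: d ∉ V.
(5): d matches a: d ∉ U.
(5): d matches a: d ∈ Z.
(7): Z already has 2, so the rest are out.
(3): only 3 candidates remain for U, so all are in.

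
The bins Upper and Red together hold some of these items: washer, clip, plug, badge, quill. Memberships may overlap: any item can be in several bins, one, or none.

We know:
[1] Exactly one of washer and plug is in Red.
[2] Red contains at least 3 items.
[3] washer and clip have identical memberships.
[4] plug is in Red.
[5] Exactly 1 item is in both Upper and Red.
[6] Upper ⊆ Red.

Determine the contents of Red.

From (4): plug ∈ Red.
(1) (exactly one): washer ∉ Red.
(3): clip matches washer: clip ∉ Red.
(6) contrapositive: washer ∉ Upper.
(6) contrapositive: clip ∉ Upper.
(2): only 3 candidates remain for Red, so all are in.

Red = {badge, plug, quill}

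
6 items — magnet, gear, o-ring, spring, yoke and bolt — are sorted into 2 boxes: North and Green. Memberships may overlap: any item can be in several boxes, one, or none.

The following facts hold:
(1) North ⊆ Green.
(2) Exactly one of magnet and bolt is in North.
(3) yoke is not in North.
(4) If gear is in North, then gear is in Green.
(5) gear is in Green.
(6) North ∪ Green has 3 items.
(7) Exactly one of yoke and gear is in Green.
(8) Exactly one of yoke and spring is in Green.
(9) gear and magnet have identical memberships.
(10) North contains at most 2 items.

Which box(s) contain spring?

From (3): yoke ∉ North.
From (5): gear ∈ Green.
(7) (exactly one): yoke ∉ Green.
(8) (exactly one): spring ∈ Green.
(9): magnet matches gear: magnet ∈ Green.
Suppose spring ∈ North: no assignment then satisfies all the clues, so spring ∉ North.

spring: Green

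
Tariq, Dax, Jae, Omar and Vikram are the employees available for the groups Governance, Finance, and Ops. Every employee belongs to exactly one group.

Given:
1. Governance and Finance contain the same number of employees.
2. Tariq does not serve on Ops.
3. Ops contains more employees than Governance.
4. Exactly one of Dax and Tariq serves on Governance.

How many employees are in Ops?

3

From (2): Tariq ∉ Ops.
Suppose Jae ∈ Governance: no assignment then satisfies all the clues, so Jae ∉ Governance.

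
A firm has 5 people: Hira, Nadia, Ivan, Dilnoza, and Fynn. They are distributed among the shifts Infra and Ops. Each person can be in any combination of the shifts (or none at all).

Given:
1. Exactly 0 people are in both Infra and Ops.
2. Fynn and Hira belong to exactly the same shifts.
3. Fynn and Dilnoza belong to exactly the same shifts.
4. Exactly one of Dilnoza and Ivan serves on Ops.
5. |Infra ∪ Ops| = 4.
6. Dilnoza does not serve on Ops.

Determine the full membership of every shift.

Infra = {Dilnoza, Fynn, Hira}; Ops = {Ivan}

From (6): Dilnoza ∉ Ops.
(3): Fynn matches Dilnoza: Fynn ∉ Ops.
(4) (exactly one): Ivan ∈ Ops.
(2): Hira matches Fynn: Hira ∉ Ops.
Suppose Hira ∉ Infra: no assignment then satisfies all the clues, so Hira ∈ Infra.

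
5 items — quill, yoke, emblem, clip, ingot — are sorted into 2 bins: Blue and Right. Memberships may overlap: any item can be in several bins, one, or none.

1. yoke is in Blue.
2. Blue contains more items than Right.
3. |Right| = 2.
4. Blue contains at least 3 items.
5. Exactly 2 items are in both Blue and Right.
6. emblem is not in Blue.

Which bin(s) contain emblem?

emblem: none

From (1): yoke ∈ Blue.
From (6): emblem ∉ Blue.
Suppose emblem ∈ Right: no assignment then satisfies all the clues, so emblem ∉ Right.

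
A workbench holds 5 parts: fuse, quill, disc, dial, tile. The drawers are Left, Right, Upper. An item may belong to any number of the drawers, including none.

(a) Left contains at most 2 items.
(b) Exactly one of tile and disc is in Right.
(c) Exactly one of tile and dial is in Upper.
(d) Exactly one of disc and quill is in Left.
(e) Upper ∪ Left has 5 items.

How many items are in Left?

2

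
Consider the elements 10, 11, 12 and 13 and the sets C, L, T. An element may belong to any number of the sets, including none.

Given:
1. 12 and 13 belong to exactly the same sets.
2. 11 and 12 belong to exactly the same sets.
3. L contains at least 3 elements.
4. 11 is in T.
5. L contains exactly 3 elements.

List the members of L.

L = {11, 12, 13}

From (4): 11 ∈ T.
(2): 12 matches 11: 12 ∈ T.
(1): 13 matches 12: 13 ∈ T.
Suppose 10 ∈ L: no assignment then satisfies all the clues, so 10 ∉ L.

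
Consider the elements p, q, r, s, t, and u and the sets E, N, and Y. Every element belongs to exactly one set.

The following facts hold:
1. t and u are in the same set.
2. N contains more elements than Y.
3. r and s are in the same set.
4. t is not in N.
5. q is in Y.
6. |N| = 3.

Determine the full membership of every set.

E = {t, u}; N = {p, r, s}; Y = {q}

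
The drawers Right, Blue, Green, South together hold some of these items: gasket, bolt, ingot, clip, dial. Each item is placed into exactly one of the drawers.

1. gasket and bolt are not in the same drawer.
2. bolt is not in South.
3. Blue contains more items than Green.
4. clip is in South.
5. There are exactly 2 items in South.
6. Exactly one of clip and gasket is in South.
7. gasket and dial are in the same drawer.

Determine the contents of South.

South = {clip, ingot}

From (2): bolt ∉ South.
From (4): clip ∈ South.
(6) (exactly one): gasket ∉ South.
(7): dial matches gasket: dial ∉ South.
(5): only 2 candidates remain for South, so all are in.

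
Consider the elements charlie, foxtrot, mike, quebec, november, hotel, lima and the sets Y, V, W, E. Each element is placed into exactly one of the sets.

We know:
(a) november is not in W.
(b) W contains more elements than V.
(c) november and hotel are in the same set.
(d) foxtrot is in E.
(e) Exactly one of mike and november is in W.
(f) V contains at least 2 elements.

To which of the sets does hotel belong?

hotel: V

From (a): november ∉ W.
From (d): foxtrot ∈ E.
(c): hotel matches november: hotel ∉ W.
(e) (exactly one): mike ∈ W.
Suppose hotel ∈ Y: no assignment then satisfies all the clues, so hotel ∉ Y.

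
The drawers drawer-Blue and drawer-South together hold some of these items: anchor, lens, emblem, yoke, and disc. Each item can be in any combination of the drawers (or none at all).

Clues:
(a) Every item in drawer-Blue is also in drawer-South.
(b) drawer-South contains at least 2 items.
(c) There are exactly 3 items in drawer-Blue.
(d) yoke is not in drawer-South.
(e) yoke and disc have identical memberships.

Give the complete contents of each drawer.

drawer-Blue = {anchor, emblem, lens}; drawer-South = {anchor, emblem, lens}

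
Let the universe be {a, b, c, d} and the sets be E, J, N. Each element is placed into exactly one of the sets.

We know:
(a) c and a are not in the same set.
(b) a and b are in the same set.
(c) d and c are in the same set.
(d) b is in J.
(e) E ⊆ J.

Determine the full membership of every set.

E = {}; J = {a, b}; N = {c, d}

From (d): b ∈ J.
(b): a matches b: a ∉ E.
(b): a matches b: a ∈ J.
(a): c ∉ J.
(c): d matches c: d ∉ J.
(e) contrapositive: c ∉ E.
(e) contrapositive: d ∉ E.
Only one set left: c ∈ N.
Only one set left: d ∈ N.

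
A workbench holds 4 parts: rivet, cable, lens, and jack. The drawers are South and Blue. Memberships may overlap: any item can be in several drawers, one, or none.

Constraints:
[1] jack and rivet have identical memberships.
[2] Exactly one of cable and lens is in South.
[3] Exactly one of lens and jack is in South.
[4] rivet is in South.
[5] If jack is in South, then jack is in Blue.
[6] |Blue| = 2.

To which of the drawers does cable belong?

cable: South

From (4): rivet ∈ South.
(1): jack matches rivet: jack ∈ South.
(3) (exactly one): lens ∉ South.
(5): jack ∈ Blue.
(1): rivet matches jack: rivet ∈ Blue.
(2) (exactly one): cable ∈ South.
(6): Blue already has 2, so the rest are out.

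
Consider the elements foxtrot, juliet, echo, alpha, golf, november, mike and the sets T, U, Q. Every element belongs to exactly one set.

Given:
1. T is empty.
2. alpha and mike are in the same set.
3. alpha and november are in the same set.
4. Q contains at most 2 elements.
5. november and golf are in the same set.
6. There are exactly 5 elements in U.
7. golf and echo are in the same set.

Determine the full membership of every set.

T = {}; U = {alpha, echo, golf, mike, november}; Q = {foxtrot, juliet}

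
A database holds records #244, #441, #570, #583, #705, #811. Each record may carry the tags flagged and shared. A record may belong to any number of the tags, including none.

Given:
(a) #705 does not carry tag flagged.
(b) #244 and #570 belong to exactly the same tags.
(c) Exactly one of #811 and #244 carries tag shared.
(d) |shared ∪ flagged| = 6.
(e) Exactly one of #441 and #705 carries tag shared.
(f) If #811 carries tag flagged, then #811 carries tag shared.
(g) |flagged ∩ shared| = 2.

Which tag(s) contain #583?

#583: flagged, shared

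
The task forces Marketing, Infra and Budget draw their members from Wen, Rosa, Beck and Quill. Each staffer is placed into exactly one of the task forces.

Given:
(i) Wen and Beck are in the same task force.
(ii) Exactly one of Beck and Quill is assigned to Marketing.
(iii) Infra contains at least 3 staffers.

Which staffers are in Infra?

Infra = {Beck, Rosa, Wen}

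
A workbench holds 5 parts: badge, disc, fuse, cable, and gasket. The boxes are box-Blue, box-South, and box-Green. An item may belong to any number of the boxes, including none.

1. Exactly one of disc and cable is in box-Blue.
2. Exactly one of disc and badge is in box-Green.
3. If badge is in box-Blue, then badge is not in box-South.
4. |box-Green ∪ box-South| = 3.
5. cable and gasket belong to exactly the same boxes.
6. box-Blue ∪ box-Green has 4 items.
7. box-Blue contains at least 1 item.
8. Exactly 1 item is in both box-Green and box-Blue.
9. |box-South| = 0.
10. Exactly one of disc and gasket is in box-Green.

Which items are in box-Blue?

(9): box-South already has 0, so the rest are out.
Suppose badge ∉ box-Blue: no assignment then satisfies all the clues, so badge ∈ box-Blue.

box-Blue = {badge, disc}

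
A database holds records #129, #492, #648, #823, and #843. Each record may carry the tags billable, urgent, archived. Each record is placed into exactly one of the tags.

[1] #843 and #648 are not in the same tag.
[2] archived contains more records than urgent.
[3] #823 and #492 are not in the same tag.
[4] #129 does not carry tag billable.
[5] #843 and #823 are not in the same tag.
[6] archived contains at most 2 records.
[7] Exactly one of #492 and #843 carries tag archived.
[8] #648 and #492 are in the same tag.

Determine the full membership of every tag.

billable = {#492, #648}; urgent = {#823}; archived = {#129, #843}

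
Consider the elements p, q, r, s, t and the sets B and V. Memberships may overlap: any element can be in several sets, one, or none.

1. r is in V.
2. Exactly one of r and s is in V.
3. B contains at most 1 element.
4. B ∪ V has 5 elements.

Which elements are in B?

From (1): r ∈ V.
(2) (exactly one): s ∉ V.
Suppose p ∈ B: no assignment then satisfies all the clues, so p ∉ B.

B = {s}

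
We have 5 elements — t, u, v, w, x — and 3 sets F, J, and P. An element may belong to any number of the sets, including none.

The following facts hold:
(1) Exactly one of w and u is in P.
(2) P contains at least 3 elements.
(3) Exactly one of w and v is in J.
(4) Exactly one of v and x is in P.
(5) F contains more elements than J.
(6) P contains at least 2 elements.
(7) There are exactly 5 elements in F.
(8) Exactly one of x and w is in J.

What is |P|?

3

(7): only 5 candidates remain for F, so all are in.
Suppose t ∉ P: no assignment then satisfies all the clues, so t ∈ P.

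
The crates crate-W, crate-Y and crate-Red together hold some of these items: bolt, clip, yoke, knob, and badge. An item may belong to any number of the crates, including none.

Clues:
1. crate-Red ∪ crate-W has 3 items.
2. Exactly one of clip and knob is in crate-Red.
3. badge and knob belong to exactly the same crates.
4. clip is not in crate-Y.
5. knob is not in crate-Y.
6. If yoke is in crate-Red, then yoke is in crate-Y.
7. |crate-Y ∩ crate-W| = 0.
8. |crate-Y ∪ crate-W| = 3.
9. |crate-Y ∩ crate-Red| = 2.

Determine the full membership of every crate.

crate-W = {clip}; crate-Y = {bolt, yoke}; crate-Red = {bolt, clip, yoke}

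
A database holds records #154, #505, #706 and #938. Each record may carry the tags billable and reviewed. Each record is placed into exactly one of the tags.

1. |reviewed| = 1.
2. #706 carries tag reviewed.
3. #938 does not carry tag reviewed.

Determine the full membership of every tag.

billable = {#154, #505, #938}; reviewed = {#706}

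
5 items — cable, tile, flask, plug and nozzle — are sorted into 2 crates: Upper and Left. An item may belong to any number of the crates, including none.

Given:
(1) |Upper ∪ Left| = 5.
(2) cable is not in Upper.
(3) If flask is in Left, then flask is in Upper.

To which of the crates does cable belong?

From (2): cable ∉ Upper.
Suppose cable ∉ Left: no assignment then satisfies all the clues, so cable ∈ Left.

cable: Left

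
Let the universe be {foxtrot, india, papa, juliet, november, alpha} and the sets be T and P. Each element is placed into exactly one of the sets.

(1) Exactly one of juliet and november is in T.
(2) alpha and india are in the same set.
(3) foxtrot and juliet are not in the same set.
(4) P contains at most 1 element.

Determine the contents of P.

P = {juliet}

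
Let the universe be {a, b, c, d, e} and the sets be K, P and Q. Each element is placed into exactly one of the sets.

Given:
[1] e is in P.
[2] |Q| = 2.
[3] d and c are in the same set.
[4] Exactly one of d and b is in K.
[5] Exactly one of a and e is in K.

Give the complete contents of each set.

K = {a, b}; P = {e}; Q = {c, d}

From (1): e ∈ P.
(5) (exactly one): a ∈ K.
Suppose b ∉ K: no assignment then satisfies all the clues, so b ∈ K.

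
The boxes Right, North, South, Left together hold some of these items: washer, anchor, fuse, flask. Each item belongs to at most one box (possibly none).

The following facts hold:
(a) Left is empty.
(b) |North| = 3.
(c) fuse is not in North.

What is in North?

North = {anchor, flask, washer}

From (c): fuse ∉ North.
(a): Left already has 0, so the rest are out.
(b): only 3 candidates remain for North, so all are in.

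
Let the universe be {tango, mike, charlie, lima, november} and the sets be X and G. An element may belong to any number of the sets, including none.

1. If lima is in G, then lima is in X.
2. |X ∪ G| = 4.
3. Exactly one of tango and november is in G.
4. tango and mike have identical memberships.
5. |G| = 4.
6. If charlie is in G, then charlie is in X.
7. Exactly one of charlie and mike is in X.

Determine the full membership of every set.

X = {charlie, lima}; G = {charlie, lima, mike, tango}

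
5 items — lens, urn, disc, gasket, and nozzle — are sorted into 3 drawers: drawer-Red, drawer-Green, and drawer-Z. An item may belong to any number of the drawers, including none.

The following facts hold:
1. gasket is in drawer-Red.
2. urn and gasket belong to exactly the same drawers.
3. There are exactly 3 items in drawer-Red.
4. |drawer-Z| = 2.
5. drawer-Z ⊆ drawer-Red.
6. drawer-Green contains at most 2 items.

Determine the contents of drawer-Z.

drawer-Z = {gasket, urn}

From (1): gasket ∈ drawer-Red.
(2): urn matches gasket: urn ∈ drawer-Red.
Suppose lens ∈ drawer-Z: no assignment then satisfies all the clues, so lens ∉ drawer-Z.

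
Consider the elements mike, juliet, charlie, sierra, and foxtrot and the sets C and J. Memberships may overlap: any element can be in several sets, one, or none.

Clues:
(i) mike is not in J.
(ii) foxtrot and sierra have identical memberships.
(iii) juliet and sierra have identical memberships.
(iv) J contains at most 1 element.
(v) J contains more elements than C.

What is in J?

J = {charlie}

From (i): mike ∉ J.
Suppose juliet ∈ J: no assignment then satisfies all the clues, so juliet ∉ J.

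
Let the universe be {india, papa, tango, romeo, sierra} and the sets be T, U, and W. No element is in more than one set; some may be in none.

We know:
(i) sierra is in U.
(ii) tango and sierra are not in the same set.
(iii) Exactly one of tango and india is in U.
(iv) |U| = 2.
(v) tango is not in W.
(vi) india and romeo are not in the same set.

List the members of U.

From (i): sierra ∈ U.
From (v): tango ∉ W.
(ii): tango ∉ U.
(iii) (exactly one): india ∈ U.
(iv): U already has 2, so the rest are out.

U = {india, sierra}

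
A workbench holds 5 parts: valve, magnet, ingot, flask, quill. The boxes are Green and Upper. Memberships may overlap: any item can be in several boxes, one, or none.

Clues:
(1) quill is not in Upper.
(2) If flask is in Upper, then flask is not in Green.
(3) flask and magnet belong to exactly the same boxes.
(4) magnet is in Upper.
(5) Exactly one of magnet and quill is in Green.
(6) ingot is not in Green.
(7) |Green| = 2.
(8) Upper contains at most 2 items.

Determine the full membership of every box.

From (1): quill ∉ Upper.
From (4): magnet ∈ Upper.
From (6): ingot ∉ Green.
(3): flask matches magnet: flask ∈ Upper.
(8): Upper already has 2, so the rest are out.
(2): flask ∉ Green.
(3): magnet matches flask: magnet ∉ Green.
(5) (exactly one): quill ∈ Green.
(7): only 2 candidates remain for Green, so all are in.

Green = {quill, valve}; Upper = {flask, magnet}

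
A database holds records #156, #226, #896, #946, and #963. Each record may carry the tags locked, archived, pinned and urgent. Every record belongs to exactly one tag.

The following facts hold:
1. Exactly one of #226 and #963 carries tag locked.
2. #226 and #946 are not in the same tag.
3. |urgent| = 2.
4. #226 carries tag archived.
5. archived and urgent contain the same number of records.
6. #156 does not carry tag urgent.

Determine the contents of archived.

From (4): #226 ∈ archived.
From (6): #156 ∉ urgent.
(1) (exactly one): #963 ∈ locked.
(2): #946 ∉ archived.
(3): only 2 candidates remain for urgent, so all are in.
Suppose #156 ∉ archived: no assignment then satisfies all the clues, so #156 ∈ archived.

archived = {#156, #226}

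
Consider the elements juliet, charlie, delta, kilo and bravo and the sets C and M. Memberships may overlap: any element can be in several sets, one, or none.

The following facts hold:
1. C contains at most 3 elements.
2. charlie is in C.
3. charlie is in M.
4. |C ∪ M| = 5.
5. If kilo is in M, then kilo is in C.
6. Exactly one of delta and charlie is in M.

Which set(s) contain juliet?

From (2): charlie ∈ C.
From (3): charlie ∈ M.
(6) (exactly one): delta ∉ M.
Suppose juliet ∈ C: no assignment then satisfies all the clues, so juliet ∉ C.

juliet: M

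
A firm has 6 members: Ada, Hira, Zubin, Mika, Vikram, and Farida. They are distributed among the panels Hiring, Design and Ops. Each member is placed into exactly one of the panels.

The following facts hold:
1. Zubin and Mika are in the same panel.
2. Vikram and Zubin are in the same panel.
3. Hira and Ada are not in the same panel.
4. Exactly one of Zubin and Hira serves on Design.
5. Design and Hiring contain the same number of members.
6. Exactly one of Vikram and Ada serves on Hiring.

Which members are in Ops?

Ops = {Farida, Mika, Vikram, Zubin}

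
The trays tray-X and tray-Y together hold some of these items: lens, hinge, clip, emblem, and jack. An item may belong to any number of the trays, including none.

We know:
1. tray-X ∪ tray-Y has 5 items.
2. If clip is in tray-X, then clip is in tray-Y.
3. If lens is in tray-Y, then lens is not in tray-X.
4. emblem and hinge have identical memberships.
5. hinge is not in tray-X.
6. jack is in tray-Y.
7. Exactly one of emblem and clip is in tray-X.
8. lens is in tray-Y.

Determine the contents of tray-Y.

tray-Y = {clip, emblem, hinge, jack, lens}

From (5): hinge ∉ tray-X.
From (6): jack ∈ tray-Y.
From (8): lens ∈ tray-Y.
(3): lens ∉ tray-X.
(4): emblem matches hinge: emblem ∉ tray-X.
(7) (exactly one): clip ∈ tray-X.
(2): clip ∈ tray-Y.
Suppose hinge ∉ tray-Y: no assignment then satisfies all the clues, so hinge ∈ tray-Y.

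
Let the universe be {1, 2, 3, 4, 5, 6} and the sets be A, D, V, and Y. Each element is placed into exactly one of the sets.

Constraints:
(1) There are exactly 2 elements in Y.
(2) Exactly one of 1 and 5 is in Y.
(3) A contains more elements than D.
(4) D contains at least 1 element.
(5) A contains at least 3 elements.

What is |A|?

3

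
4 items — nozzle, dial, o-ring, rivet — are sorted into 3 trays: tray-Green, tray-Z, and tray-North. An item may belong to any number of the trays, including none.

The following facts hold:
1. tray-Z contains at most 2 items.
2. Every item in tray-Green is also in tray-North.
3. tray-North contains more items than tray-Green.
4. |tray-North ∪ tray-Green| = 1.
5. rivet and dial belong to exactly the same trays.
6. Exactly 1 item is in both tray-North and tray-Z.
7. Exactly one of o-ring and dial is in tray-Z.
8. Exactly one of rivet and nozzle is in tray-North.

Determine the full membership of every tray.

tray-Green = {}; tray-Z = {nozzle, o-ring}; tray-North = {nozzle}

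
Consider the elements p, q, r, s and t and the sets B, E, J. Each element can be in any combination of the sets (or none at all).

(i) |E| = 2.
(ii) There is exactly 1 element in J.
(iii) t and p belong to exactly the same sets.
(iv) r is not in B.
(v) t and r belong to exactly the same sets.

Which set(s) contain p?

p: none

From (iv): r ∉ B.
(v): t matches r: t ∉ B.
(iii): p matches t: p ∉ B.
Suppose p ∈ E: no assignment then satisfies all the clues, so p ∉ E.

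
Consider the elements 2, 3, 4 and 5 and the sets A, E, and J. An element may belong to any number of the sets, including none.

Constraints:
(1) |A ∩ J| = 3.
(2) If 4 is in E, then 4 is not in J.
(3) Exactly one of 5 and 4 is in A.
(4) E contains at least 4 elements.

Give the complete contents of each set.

A = {2, 3, 5}; E = {2, 3, 4, 5}; J = {2, 3, 5}

(4): only 4 candidates remain for E, so all are in.
(2): 4 ∉ J.
Suppose 2 ∉ A: no assignment then satisfies all the clues, so 2 ∈ A.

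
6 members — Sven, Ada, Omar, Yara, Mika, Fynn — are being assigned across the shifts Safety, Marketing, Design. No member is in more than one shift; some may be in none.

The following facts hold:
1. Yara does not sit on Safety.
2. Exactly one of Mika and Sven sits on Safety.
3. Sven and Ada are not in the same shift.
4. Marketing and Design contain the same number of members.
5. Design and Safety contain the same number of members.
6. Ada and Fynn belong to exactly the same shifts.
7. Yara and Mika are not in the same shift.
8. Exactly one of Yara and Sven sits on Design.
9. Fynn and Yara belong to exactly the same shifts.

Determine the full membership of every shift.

From (1): Yara ∉ Safety.
(9): Fynn matches Yara: Fynn ∉ Safety.
(6): Ada matches Fynn: Ada ∉ Safety.
Suppose Sven ∈ Safety: no assignment then satisfies all the clues, so Sven ∉ Safety.

Safety = {Mika}; Marketing = {Omar}; Design = {Sven}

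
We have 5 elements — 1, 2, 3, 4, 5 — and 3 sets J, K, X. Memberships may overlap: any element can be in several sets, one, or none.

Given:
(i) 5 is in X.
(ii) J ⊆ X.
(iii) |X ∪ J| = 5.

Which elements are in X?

X = {1, 2, 3, 4, 5}

From (i): 5 ∈ X.
Suppose 1 ∉ X: no assignment then satisfies all the clues, so 1 ∈ X.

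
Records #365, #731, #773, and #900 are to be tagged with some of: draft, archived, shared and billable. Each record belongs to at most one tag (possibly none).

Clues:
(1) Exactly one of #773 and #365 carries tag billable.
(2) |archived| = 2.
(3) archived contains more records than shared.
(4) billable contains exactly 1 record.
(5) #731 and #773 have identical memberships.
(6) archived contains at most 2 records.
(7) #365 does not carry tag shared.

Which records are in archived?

From (7): #365 ∉ shared.
Suppose #365 ∈ archived: no assignment then satisfies all the clues, so #365 ∉ archived.

archived = {#731, #773}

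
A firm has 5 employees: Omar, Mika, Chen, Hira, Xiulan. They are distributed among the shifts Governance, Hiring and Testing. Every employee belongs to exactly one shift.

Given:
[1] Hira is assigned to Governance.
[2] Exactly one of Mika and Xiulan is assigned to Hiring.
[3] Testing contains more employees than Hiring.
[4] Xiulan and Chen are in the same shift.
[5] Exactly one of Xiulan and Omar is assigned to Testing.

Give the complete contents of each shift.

Governance = {Hira, Omar}; Hiring = {Mika}; Testing = {Chen, Xiulan}

From (1): Hira ∈ Governance.
Suppose Omar ∉ Governance: no assignment then satisfies all the clues, so Omar ∈ Governance.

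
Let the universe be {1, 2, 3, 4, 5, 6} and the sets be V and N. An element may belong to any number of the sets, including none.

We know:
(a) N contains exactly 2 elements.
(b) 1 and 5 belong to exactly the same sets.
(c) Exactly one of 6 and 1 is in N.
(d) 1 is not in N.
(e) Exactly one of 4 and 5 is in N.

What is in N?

N = {4, 6}

From (d): 1 ∉ N.
(b): 5 matches 1: 5 ∉ N.
(c) (exactly one): 6 ∈ N.
(e) (exactly one): 4 ∈ N.
(a): N already has 2, so the rest are out.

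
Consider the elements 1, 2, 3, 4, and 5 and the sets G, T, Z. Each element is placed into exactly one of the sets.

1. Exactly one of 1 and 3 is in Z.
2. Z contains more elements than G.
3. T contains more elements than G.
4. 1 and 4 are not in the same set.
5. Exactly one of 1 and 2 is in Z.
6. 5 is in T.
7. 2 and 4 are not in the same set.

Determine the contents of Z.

Z = {2, 3}

From (6): 5 ∈ T.
Suppose 1 ∈ Z: no assignment then satisfies all the clues, so 1 ∉ Z.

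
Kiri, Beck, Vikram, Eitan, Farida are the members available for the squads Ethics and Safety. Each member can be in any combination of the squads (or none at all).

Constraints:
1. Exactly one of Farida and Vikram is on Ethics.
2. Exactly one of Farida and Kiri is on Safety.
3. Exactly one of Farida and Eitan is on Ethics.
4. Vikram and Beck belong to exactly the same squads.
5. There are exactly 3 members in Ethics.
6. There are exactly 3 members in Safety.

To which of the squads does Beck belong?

Beck: Ethics, Safety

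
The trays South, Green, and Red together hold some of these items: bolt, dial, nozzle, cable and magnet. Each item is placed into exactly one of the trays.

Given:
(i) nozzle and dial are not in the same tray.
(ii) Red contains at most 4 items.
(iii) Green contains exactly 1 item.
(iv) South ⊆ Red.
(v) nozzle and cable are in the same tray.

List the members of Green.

Green = {dial}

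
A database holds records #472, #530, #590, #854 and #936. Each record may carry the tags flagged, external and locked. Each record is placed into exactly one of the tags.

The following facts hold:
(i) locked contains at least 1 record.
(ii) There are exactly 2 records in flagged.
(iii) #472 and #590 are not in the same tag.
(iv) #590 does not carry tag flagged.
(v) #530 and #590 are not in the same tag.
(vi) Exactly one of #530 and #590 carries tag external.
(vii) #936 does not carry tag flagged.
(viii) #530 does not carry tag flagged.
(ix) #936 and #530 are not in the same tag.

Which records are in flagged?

flagged = {#472, #854}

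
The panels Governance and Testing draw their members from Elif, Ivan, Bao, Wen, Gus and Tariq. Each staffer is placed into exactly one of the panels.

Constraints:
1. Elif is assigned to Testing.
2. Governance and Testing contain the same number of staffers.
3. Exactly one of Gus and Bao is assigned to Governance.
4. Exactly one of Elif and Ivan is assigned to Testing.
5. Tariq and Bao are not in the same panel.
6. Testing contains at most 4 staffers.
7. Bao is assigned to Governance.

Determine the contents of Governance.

Governance = {Bao, Ivan, Wen}

From (1): Elif ∈ Testing.
From (7): Bao ∈ Governance.
(3) (exactly one): Gus ∉ Governance.
(4) (exactly one): Ivan ∉ Testing.
(5): Tariq ∉ Governance.
Only one panel left: Ivan ∈ Governance.
Only one panel left: Gus ∈ Testing.
Only one panel left: Tariq ∈ Testing.
Suppose Wen ∉ Governance: no assignment then satisfies all the clues, so Wen ∈ Governance.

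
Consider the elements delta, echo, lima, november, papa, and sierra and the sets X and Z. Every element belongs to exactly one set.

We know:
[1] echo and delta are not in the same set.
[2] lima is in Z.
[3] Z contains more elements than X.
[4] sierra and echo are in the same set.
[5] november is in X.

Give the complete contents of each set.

X = {delta, november}; Z = {echo, lima, papa, sierra}

From (2): lima ∈ Z.
From (5): november ∈ X.
Suppose delta ∉ X: no assignment then satisfies all the clues, so delta ∈ X.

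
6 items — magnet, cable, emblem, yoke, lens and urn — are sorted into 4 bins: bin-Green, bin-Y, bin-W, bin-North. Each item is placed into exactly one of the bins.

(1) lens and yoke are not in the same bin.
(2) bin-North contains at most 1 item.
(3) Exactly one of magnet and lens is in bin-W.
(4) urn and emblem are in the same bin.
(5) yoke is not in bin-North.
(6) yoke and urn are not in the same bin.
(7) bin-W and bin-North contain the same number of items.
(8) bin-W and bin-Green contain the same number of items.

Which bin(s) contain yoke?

yoke: bin-Green

From (5): yoke ∉ bin-North.
Suppose yoke ∉ bin-Green: no assignment then satisfies all the clues, so yoke ∈ bin-Green.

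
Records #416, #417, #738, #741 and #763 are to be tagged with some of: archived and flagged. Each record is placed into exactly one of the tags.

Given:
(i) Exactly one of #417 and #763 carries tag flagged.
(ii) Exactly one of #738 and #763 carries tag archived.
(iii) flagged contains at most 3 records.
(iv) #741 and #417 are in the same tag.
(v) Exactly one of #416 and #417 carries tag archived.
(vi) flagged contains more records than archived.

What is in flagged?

flagged = {#417, #738, #741}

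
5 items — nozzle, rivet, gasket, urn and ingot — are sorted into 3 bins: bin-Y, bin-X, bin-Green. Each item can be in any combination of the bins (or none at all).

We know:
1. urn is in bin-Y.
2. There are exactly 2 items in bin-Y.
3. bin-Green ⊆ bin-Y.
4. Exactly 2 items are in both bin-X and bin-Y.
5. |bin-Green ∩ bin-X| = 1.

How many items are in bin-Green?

1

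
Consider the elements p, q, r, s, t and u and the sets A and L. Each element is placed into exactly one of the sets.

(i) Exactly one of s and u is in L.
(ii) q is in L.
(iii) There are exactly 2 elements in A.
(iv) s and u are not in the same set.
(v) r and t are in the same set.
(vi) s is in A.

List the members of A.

A = {p, s}

From (ii): q ∈ L.
From (vi): s ∈ A.
(i) (exactly one): u ∈ L.
Suppose p ∉ A: no assignment then satisfies all the clues, so p ∈ A.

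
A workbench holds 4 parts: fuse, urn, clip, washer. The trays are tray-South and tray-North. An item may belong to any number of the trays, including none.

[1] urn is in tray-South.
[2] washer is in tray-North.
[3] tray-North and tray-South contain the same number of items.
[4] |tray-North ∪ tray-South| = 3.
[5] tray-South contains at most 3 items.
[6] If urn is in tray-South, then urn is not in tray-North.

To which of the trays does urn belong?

urn: tray-South

From (1): urn ∈ tray-South.
From (2): washer ∈ tray-North.
(6): urn ∉ tray-North.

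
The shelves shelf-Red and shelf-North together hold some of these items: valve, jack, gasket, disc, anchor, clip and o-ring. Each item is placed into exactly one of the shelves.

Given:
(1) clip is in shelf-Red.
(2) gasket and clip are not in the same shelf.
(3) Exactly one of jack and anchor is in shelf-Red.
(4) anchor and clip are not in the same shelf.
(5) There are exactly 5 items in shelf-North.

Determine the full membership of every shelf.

shelf-Red = {clip, jack}; shelf-North = {anchor, disc, gasket, o-ring, valve}

From (1): clip ∈ shelf-Red.
(2): gasket ∉ shelf-Red.
(4): anchor ∉ shelf-Red.
Only one shelf left: gasket ∈ shelf-North.
Only one shelf left: anchor ∈ shelf-North.
(3) (exactly one): jack ∈ shelf-Red.
(5): only 5 candidates remain for shelf-North, so all are in.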